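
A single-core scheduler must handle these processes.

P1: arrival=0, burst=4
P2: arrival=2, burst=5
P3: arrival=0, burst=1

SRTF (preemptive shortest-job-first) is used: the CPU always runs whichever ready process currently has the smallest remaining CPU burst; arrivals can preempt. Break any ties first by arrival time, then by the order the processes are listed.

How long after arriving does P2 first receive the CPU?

3

Schedule: | P3 0-1 | P1 1-5 | P2 5-10 |
Completion: P1=5  P2=10  P3=1
Response(P2) = first start − arrival = 5 − 2 = 3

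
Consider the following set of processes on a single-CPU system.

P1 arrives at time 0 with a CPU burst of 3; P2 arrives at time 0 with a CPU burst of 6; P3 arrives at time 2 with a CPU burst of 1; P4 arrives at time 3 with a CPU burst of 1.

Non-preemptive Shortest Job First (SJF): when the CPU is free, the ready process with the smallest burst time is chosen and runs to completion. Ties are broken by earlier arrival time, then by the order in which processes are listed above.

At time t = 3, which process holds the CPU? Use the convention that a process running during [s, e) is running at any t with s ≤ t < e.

Timeline: | P1 0-3 | P3 3-4 | P4 4-5 | P2 5-11 |
Completion: P1=3  P2=11  P3=4  P4=5
Turnaround (C−A): P1=3  P2=11  P3=2  P4=2

P3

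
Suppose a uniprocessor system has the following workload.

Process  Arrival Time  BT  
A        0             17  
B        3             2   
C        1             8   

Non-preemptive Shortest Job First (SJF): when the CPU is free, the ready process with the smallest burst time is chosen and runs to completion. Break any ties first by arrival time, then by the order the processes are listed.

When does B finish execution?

Schedule: | A 0-17 | B 17-19 | C 19-27 |
Completion: A=17  B=19  C=27

19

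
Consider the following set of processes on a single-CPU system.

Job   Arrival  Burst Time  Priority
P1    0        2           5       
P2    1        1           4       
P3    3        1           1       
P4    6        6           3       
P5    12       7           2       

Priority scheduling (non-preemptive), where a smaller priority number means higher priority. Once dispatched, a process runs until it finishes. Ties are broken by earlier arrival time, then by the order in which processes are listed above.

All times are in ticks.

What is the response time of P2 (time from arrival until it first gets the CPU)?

Schedule: | P1 0-2 | P2 2-3 | P3 3-4 | idle 4-6 | P4 6-12 | P5 12-19 |
Completion: P1=2  P2=3  P3=4  P4=12  P5=19
Response(P2) = first start − arrival = 2 − 1 = 1

1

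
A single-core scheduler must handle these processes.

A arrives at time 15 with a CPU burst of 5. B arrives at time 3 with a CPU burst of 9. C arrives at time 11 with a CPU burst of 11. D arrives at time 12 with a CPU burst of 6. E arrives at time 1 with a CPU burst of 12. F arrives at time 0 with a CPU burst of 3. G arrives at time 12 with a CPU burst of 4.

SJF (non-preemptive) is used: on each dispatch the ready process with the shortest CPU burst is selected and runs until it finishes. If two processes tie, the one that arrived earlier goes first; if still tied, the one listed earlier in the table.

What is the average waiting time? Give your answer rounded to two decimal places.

9.00

Schedule: | F 0-3 | B 3-12 | G 12-16 | A 16-21 | D 21-27 | C 27-38 | E 38-50 |
Completion: A=21  B=12  C=38  D=27  E=50  F=3  G=16
Waiting times: A=1, B=0, C=16, D=9, E=37, F=0, G=0
Average waiting = (1+0+16+9+37+0+0) / 7 = 63/7 = 9.00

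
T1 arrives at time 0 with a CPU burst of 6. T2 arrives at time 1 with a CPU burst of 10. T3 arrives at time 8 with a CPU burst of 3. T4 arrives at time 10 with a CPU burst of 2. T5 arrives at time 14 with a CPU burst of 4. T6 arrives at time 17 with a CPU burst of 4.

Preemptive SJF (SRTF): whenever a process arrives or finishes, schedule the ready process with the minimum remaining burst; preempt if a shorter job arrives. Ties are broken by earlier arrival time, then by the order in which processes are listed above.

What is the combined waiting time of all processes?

20

Schedule: | T1 0-6 | T2 6-8 | T3 8-11 | T4 11-13 | T2 13-14 | T5 14-18 | T6 18-22 | T2 22-29 |
Completion: T1=6  T2=29  T3=11  T4=13  T5=18  T6=22
Waiting = turnaround − burst: T1=0, T2=18, T3=0, T4=1, T5=0, T6=1
Total waiting = 0 + 18 + 0 + 1 + 0 + 1 = 20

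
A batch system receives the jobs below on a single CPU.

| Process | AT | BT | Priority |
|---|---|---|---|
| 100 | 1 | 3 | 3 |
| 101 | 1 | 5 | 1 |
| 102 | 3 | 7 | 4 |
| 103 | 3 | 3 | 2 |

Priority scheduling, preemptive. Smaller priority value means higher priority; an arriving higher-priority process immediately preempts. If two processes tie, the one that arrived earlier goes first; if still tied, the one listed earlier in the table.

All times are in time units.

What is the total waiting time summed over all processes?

20

Gantt: | idle 0-1 | 101 1-6 | 103 6-9 | 100 9-12 | 102 12-19 |
Completion: 100=12  101=6  102=19  103=9
Turnaround (C−A): 100=11  101=5  102=16  103=6
Waiting = turnaround − burst: 100=8, 101=0, 102=9, 103=3
Total waiting = 8 + 0 + 9 + 3 = 20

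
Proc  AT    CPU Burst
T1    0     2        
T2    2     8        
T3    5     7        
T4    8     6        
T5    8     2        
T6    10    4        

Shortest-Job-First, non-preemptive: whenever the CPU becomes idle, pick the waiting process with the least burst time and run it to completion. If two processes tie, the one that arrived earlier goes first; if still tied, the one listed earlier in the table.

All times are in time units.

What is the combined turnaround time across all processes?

58

Timeline: | T1 0-2 | T2 2-10 | T5 10-12 | T6 12-16 | T4 16-22 | T3 22-29 |
Completion: T1=2  T2=10  T3=29  T4=22  T5=12  T6=16
Turnaround (C−A): T1=2  T2=8  T3=24  T4=14  T5=4  T6=6
Turnaround = completion − arrival: T1=2, T2=8, T3=24, T4=14, T5=4, T6=6
Total turnaround = 2 + 8 + 24 + 14 + 4 + 6 = 58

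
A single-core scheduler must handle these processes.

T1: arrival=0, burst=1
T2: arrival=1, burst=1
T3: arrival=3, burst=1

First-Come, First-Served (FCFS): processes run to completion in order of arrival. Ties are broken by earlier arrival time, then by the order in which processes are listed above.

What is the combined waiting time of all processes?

Schedule: | T1 0-1 | T2 1-2 | idle 2-3 | T3 3-4 |
Completion: T1=1  T2=2  T3=4
Waiting = turnaround − burst: T1=0, T2=0, T3=0
Total waiting = 0 + 0 + 0 = 0

0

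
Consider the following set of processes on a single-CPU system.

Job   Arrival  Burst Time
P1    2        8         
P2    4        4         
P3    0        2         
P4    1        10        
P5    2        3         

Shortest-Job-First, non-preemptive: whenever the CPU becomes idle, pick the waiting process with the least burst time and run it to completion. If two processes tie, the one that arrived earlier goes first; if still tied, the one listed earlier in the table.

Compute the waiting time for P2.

1

Timeline: | P3 0-2 | P5 2-5 | P2 5-9 | P1 9-17 | P4 17-27 |
Completion: P1=17  P2=9  P3=2  P4=27  P5=5
Turnaround (C−A): P1=15  P2=5  P3=2  P4=26  P5=3
Waiting(P2) = turnaround − burst = 5 − 4 = 1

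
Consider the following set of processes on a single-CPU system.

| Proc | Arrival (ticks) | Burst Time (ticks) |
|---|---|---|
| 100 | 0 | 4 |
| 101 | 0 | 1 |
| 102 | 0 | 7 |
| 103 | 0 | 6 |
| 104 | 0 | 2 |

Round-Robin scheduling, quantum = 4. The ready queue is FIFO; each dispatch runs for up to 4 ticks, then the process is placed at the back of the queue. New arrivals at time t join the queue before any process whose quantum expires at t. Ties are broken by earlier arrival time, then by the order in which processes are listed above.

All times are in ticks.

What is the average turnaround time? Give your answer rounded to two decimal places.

Gantt: | 100 0-4 | 101 4-5 | 102 5-9 | 103 9-13 | 104 13-15 | 102 15-18 | 103 18-20 |
Completion: 100=4  101=5  102=18  103=20  104=15
Turnaround (C−A): 100=4  101=5  102=18  103=20  104=15
Turnaround times: 100=4, 101=5, 102=18, 103=20, 104=15
Average turnaround = (4+5+18+20+15) / 5 = 62/5 = 12.40

12.40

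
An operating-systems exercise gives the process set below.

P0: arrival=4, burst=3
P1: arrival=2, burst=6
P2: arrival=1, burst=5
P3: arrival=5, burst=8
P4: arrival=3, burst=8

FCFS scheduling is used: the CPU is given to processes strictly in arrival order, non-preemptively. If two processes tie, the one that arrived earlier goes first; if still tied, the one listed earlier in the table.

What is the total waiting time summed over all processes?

Schedule: | idle 0-1 | P2 1-6 | P1 6-12 | P4 12-20 | P0 20-23 | P3 23-31 |
Completion: P0=23  P1=12  P2=6  P3=31  P4=20
Turnaround (C−A): P0=19  P1=10  P2=5  P3=26  P4=17
Waiting = turnaround − burst: P0=16, P1=4, P2=0, P3=18, P4=9
Total waiting = 16 + 4 + 0 + 18 + 9 = 47

47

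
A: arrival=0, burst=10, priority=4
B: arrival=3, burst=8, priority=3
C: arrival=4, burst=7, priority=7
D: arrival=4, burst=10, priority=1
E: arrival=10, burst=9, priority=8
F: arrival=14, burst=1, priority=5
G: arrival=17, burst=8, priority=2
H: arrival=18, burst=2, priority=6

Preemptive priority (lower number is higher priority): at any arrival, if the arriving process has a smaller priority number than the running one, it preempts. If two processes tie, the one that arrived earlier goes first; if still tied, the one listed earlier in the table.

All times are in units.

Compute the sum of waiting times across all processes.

156

Schedule: | A 0-3 | B 3-4 | D 4-14 | B 14-17 | G 17-25 | B 25-29 | A 29-36 | F 36-37 | H 37-39 | C 39-46 | E 46-55 |
Completion: A=36  B=29  C=46  D=14  E=55  F=37  G=25  H=39
Turnaround (C−A): A=36  B=26  C=42  D=10  E=45  F=23  G=8  H=21
Waiting = turnaround − burst: A=26, B=18, C=35, D=0, E=36, F=22, G=0, H=19
Total waiting = 26 + 18 + 35 + 0 + 36 + 22 + 0 + 19 = 156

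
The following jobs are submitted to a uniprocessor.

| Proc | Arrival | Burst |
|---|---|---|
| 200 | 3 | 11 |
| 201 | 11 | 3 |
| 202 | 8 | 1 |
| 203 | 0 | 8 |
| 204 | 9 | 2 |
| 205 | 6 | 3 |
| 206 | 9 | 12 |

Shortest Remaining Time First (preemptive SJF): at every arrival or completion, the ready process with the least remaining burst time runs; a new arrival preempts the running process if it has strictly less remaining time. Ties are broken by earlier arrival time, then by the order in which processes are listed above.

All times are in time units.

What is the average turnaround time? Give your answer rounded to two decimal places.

11.57

Schedule: | 203 0-8 | 202 8-9 | 204 9-11 | 205 11-14 | 201 14-17 | 200 17-28 | 206 28-40 |
Completion: 200=28  201=17  202=9  203=8  204=11  205=14  206=40
Turnaround (C−A): 200=25  201=6  202=1  203=8  204=2  205=8  206=31
Turnaround times: 200=25, 201=6, 202=1, 203=8, 204=2, 205=8, 206=31
Average turnaround = (25+6+1+8+2+8+31) / 7 = 81/7 = 11.57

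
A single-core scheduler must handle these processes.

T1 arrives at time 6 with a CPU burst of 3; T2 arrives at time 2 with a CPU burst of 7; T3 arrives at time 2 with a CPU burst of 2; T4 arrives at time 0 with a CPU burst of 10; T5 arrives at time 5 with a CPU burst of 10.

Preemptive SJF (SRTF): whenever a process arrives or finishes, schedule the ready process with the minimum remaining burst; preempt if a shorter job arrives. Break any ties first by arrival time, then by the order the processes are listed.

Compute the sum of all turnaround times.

66

Gantt: | T4 0-2 | T3 2-4 | T2 4-6 | T1 6-9 | T2 9-14 | T4 14-22 | T5 22-32 |
Completion: T1=9  T2=14  T3=4  T4=22  T5=32
Turnaround (C−A): T1=3  T2=12  T3=2  T4=22  T5=27
Turnaround = completion − arrival: T1=3, T2=12, T3=2, T4=22, T5=27
Total turnaround = 3 + 12 + 2 + 22 + 27 = 66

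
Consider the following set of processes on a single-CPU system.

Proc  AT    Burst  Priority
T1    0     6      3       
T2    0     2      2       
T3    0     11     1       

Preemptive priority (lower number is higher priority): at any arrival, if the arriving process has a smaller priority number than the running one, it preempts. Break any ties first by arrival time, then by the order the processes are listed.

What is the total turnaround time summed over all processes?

43

Timeline: | T3 0-11 | T2 11-13 | T1 13-19 |
Completion: T1=19  T2=13  T3=11
Turnaround = completion − arrival: T1=19, T2=13, T3=11
Total turnaround = 19 + 13 + 11 = 43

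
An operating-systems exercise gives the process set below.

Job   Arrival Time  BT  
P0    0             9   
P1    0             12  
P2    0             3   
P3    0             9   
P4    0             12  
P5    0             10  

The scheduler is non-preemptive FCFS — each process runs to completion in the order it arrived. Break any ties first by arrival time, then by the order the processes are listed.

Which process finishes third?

Timeline: | P0 0-9 | P1 9-21 | P2 21-24 | P3 24-33 | P4 33-45 | P5 45-55 |
Completion: P0=9  P1=21  P2=24  P3=33  P4=45  P5=55
Turnaround (C−A): P0=9  P1=21  P2=24  P3=33  P4=45  P5=55
Finish order: P0 → P1 → P2 → P3 → P4 → P5

P2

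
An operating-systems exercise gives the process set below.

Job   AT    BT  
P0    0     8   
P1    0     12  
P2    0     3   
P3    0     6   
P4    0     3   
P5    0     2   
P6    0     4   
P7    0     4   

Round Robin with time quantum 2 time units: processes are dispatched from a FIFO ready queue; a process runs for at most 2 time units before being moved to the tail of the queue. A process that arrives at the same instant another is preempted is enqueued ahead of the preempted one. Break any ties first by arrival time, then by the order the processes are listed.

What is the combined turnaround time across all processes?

Schedule: | P0 0-2 | P1 2-4 | P2 4-6 | P3 6-8 | P4 8-10 | P5 10-12 | P6 12-14 | P7 14-16 | P0 16-18 | P1 18-20 | P2 20-21 | P3 21-23 | P4 23-24 | P6 24-26 | P7 26-28 | P0 28-30 | P1 30-32 | P3 32-34 | P0 34-36 | P1 36-42 |
Completion: P0=36  P1=42  P2=21  P3=34  P4=24  P5=12  P6=26  P7=28
Turnaround (C−A): P0=36  P1=42  P2=21  P3=34  P4=24  P5=12  P6=26  P7=28
Turnaround = completion − arrival: P0=36, P1=42, P2=21, P3=34, P4=24, P5=12, P6=26, P7=28
Total turnaround = 36 + 42 + 21 + 34 + 24 + 12 + 26 + 28 = 223

223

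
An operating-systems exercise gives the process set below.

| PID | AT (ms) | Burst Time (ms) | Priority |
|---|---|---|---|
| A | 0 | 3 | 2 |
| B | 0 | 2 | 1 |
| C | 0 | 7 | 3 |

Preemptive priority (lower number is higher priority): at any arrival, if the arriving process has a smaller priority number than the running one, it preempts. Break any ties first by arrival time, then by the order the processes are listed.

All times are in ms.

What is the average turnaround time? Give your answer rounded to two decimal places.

Timeline: | B 0-2 | A 2-5 | C 5-12 |
Completion: A=5  B=2  C=12
Turnaround (C−A): A=5  B=2  C=12
Turnaround times: A=5, B=2, C=12
Average turnaround = (5+2+12) / 3 = 19/3 = 6.33

6.33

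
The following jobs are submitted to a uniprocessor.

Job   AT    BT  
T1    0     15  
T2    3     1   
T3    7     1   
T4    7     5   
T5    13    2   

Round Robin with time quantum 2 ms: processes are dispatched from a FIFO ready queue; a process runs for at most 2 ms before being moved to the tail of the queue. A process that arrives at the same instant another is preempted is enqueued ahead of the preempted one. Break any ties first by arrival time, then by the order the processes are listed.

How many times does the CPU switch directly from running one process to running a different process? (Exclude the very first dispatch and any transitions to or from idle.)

10

Schedule: | T1 0-4 | T2 4-5 | T1 5-7 | T3 7-8 | T4 8-10 | T1 10-12 | T4 12-14 | T1 14-16 | T5 16-18 | T4 18-19 | T1 19-24 |
Completion: T1=24  T2=5  T3=8  T4=19  T5=18
Turnaround (C−A): T1=24  T2=2  T3=1  T4=12  T5=5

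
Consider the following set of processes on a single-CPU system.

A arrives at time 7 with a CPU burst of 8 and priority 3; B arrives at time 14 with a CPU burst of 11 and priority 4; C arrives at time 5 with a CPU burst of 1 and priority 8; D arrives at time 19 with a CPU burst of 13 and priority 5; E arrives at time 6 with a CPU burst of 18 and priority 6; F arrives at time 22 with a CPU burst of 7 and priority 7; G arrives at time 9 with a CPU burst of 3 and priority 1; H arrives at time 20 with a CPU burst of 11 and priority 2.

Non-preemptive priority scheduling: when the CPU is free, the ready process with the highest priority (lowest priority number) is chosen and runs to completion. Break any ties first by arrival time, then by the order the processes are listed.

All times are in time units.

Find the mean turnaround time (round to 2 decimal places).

Timeline: | idle 0-5 | C 5-6 | E 6-24 | G 24-27 | H 27-38 | A 38-46 | B 46-57 | D 57-70 | F 70-77 |
Completion: A=46  B=57  C=6  D=70  E=24  F=77  G=27  H=38
Turnaround times: A=39, B=43, C=1, D=51, E=18, F=55, G=18, H=18
Average turnaround = (39+43+1+51+18+55+18+18) / 8 = 243/8 = 30.38

30.38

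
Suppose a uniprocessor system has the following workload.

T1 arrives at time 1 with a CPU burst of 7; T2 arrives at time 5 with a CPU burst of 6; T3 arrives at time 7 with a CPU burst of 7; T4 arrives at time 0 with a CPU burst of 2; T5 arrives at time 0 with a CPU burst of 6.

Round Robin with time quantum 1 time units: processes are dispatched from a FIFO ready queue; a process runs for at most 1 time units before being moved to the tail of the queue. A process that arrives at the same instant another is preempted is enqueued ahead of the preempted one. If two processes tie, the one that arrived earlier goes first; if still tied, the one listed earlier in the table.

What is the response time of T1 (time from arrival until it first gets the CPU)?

Schedule: | T4 0-1 | T5 1-2 | T1 2-3 | T4 3-4 | T5 4-5 | T1 5-6 | T2 6-7 | T5 7-8 | T1 8-9 | T3 9-10 | T2 10-11 | T5 11-12 | T1 12-13 | T3 13-14 | T2 14-15 | T5 15-16 | T1 16-17 | T3 17-18 | T2 18-19 | T5 19-20 | T1 20-21 | T3 21-22 | T2 22-23 | T1 23-24 | T3 24-25 | T2 25-26 | T3 26-28 |
Completion: T1=24  T2=26  T3=28  T4=4  T5=20
Response(T1) = first start − arrival = 2 − 1 = 1

1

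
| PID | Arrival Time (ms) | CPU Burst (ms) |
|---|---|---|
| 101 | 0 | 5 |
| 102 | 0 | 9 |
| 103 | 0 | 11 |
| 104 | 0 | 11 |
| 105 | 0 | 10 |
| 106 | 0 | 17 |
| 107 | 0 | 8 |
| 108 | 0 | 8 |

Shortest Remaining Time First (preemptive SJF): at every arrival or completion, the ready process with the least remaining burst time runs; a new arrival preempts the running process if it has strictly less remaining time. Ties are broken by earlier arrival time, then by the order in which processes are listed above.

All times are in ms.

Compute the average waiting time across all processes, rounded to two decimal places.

27.75

Gantt: | 101 0-5 | 107 5-13 | 108 13-21 | 102 21-30 | 105 30-40 | 103 40-51 | 104 51-62 | 106 62-79 |
Completion: 101=5  102=30  103=51  104=62  105=40  106=79  107=13  108=21
Waiting times: 101=0, 102=21, 103=40, 104=51, 105=30, 106=62, 107=5, 108=13
Average waiting = (0+21+40+51+30+62+5+13) / 8 = 222/8 = 27.75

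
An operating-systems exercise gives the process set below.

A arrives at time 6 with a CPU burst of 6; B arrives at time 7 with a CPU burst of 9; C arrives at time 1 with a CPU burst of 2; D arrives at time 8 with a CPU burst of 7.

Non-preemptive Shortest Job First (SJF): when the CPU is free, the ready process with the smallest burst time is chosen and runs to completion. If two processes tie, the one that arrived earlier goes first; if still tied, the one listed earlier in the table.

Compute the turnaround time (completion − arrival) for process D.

Schedule: | idle 0-1 | C 1-3 | idle 3-6 | A 6-12 | D 12-19 | B 19-28 |
Completion: A=12  B=28  C=3  D=19
Turnaround (C−A): A=6  B=21  C=2  D=11
Turnaround(D) = completion − arrival = 19 − 8 = 11

11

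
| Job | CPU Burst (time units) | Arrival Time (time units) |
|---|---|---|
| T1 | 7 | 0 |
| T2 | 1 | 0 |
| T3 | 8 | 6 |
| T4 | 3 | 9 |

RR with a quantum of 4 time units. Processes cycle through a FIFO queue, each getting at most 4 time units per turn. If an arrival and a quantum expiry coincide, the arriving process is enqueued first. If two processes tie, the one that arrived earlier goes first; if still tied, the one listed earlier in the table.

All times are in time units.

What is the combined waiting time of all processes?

13

Gantt: | T1 0-4 | T2 4-5 | T1 5-8 | T3 8-12 | T4 12-15 | T3 15-19 |
Completion: T1=8  T2=5  T3=19  T4=15
Turnaround (C−A): T1=8  T2=5  T3=13  T4=6
Waiting = turnaround − burst: T1=1, T2=4, T3=5, T4=3
Total waiting = 1 + 4 + 5 + 3 = 13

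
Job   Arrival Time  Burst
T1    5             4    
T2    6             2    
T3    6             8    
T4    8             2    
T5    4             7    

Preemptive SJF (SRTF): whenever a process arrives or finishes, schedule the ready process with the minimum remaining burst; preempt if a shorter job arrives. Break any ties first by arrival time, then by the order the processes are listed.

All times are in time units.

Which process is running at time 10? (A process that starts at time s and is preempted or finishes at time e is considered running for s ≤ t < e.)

T1

Timeline: | idle 0-4 | T5 4-5 | T1 5-6 | T2 6-8 | T4 8-10 | T1 10-13 | T5 13-19 | T3 19-27 |
Completion: T1=13  T2=8  T3=27  T4=10  T5=19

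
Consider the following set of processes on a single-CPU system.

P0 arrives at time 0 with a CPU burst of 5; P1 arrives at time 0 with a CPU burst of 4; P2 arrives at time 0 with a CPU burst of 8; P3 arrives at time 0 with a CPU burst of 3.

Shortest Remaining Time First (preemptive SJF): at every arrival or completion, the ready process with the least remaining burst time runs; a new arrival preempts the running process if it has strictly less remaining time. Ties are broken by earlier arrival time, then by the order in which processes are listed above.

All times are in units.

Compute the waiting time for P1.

Timeline: | P3 0-3 | P1 3-7 | P0 7-12 | P2 12-20 |
Completion: P0=12  P1=7  P2=20  P3=3
Waiting(P1) = turnaround − burst = 7 − 4 = 3

3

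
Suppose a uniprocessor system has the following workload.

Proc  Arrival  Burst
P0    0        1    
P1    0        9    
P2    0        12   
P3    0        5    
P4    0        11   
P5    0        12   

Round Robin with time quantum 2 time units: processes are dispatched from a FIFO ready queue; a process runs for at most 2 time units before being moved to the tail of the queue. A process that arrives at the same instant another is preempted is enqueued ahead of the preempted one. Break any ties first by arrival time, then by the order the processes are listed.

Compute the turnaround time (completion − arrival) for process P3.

Timeline: | P0 0-1 | P1 1-3 | P2 3-5 | P3 5-7 | P4 7-9 | P5 9-11 | P1 11-13 | P2 13-15 | P3 15-17 | P4 17-19 | P5 19-21 | P1 21-23 | P2 23-25 | P3 25-26 | P4 26-28 | P5 28-30 | P1 30-32 | P2 32-34 | P4 34-36 | P5 36-38 | P1 38-39 | P2 39-41 | P4 41-43 | P5 43-45 | P2 45-47 | P4 47-48 | P5 48-50 |
Completion: P0=1  P1=39  P2=47  P3=26  P4=48  P5=50
Turnaround(P3) = completion − arrival = 26 − 0 = 26

26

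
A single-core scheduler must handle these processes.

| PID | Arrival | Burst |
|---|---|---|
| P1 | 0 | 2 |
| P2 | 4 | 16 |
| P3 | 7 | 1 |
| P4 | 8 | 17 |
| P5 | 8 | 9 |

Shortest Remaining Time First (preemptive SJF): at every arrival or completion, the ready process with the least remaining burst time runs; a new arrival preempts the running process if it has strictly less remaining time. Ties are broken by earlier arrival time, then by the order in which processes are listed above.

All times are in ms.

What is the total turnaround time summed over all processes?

77

Schedule: | P1 0-2 | idle 2-4 | P2 4-7 | P3 7-8 | P5 8-17 | P2 17-30 | P4 30-47 |
Completion: P1=2  P2=30  P3=8  P4=47  P5=17
Turnaround (C−A): P1=2  P2=26  P3=1  P4=39  P5=9
Turnaround = completion − arrival: P1=2, P2=26, P3=1, P4=39, P5=9
Total turnaround = 2 + 26 + 1 + 39 + 9 = 77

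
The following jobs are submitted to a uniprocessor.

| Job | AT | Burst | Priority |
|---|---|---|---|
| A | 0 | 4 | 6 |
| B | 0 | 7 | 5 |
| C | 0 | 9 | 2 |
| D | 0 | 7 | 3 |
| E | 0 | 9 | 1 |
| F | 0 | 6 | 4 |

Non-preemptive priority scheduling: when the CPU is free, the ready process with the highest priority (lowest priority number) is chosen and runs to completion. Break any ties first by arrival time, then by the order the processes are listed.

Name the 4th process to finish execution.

F

Gantt: | E 0-9 | C 9-18 | D 18-25 | F 25-31 | B 31-38 | A 38-42 |
Completion: A=42  B=38  C=18  D=25  E=9  F=31
Turnaround (C−A): A=42  B=38  C=18  D=25  E=9  F=31
Finish order: E → C → D → F → B → A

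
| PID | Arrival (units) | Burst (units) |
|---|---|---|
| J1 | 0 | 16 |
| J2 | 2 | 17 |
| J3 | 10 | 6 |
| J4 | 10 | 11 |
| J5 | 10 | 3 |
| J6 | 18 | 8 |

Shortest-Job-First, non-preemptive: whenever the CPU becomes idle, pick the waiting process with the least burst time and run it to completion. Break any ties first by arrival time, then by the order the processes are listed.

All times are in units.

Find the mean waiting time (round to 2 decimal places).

Gantt: | J1 0-16 | J5 16-19 | J3 19-25 | J6 25-33 | J4 33-44 | J2 44-61 |
Completion: J1=16  J2=61  J3=25  J4=44  J5=19  J6=33
Turnaround (C−A): J1=16  J2=59  J3=15  J4=34  J5=9  J6=15
Waiting times: J1=0, J2=42, J3=9, J4=23, J5=6, J6=7
Average waiting = (0+42+9+23+6+7) / 6 = 87/6 = 14.50

14.50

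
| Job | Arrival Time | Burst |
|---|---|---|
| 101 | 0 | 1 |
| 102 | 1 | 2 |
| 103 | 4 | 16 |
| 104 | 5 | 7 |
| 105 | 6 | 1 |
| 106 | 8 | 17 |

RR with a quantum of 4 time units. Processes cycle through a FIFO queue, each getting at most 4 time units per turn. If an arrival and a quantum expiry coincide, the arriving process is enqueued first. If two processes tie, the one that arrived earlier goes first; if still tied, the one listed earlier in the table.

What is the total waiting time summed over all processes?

Gantt: | 101 0-1 | 102 1-3 | idle 3-4 | 103 4-8 | 104 8-12 | 105 12-13 | 106 13-17 | 103 17-21 | 104 21-24 | 106 24-28 | 103 28-32 | 106 32-36 | 103 36-40 | 106 40-45 |
Completion: 101=1  102=3  103=40  104=24  105=13  106=45
Waiting = turnaround − burst: 101=0, 102=0, 103=20, 104=12, 105=6, 106=20
Total waiting = 0 + 0 + 20 + 12 + 6 + 20 = 58

58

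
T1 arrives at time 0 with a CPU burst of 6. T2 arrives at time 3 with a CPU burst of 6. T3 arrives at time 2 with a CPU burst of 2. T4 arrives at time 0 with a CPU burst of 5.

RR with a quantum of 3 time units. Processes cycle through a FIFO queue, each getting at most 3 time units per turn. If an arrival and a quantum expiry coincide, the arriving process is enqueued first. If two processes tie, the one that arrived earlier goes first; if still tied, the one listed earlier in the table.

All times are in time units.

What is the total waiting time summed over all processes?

Gantt: | T1 0-3 | T4 3-6 | T3 6-8 | T2 8-11 | T1 11-14 | T4 14-16 | T2 16-19 |
Completion: T1=14  T2=19  T3=8  T4=16
Turnaround (C−A): T1=14  T2=16  T3=6  T4=16
Waiting = turnaround − burst: T1=8, T2=10, T3=4, T4=11
Total waiting = 8 + 10 + 4 + 11 = 33

33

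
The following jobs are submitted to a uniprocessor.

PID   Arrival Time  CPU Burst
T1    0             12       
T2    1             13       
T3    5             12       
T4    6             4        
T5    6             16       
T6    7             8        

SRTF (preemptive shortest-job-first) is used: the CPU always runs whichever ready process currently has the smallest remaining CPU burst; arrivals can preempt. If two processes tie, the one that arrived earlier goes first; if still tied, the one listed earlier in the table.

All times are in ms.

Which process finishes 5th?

Timeline: | T1 0-6 | T4 6-10 | T1 10-16 | T6 16-24 | T3 24-36 | T2 36-49 | T5 49-65 |
Completion: T1=16  T2=49  T3=36  T4=10  T5=65  T6=24
Turnaround (C−A): T1=16  T2=48  T3=31  T4=4  T5=59  T6=17
Finish order: T4 → T1 → T6 → T3 → T2 → T5

T2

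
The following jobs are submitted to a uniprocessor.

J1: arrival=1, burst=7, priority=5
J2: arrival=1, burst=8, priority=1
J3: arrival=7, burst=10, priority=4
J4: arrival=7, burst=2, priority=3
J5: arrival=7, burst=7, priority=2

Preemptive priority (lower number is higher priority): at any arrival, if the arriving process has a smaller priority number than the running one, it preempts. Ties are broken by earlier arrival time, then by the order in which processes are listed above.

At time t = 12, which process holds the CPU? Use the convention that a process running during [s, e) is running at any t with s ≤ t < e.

J5

Timeline: | idle 0-1 | J2 1-9 | J5 9-16 | J4 16-18 | J3 18-28 | J1 28-35 |
Completion: J1=35  J2=9  J3=28  J4=18  J5=16
Turnaround (C−A): J1=34  J2=8  J3=21  J4=11  J5=9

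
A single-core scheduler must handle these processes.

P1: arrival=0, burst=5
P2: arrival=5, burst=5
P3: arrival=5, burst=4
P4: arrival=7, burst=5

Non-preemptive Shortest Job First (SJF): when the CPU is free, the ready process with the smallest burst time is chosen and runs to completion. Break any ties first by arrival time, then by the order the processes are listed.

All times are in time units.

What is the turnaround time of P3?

4

Gantt: | P1 0-5 | P3 5-9 | P2 9-14 | P4 14-19 |
Completion: P1=5  P2=14  P3=9  P4=19
Turnaround(P3) = completion − arrival = 9 − 5 = 4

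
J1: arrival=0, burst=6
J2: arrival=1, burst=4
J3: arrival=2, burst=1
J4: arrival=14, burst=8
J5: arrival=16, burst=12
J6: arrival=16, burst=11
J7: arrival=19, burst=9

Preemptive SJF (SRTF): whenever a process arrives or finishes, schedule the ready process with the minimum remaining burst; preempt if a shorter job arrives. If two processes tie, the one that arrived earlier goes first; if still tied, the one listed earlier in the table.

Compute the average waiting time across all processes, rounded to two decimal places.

7.14

Timeline: | J1 0-1 | J2 1-2 | J3 2-3 | J2 3-6 | J1 6-11 | idle 11-14 | J4 14-22 | J7 22-31 | J6 31-42 | J5 42-54 |
Completion: J1=11  J2=6  J3=3  J4=22  J5=54  J6=42  J7=31
Turnaround (C−A): J1=11  J2=5  J3=1  J4=8  J5=38  J6=26  J7=12
Waiting times: J1=5, J2=1, J3=0, J4=0, J5=26, J6=15, J7=3
Average waiting = (5+1+0+0+26+15+3) / 7 = 50/7 = 7.14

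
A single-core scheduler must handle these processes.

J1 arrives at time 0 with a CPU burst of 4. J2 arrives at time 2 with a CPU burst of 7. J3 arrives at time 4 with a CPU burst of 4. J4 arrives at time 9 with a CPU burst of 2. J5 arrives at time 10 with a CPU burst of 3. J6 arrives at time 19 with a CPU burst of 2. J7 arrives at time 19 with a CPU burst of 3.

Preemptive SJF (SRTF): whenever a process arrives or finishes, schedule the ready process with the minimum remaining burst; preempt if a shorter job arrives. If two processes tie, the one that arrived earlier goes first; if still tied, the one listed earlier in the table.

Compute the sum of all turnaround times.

Gantt: | J1 0-4 | J3 4-8 | J2 8-9 | J4 9-11 | J5 11-14 | J2 14-20 | J6 20-22 | J7 22-25 |
Completion: J1=4  J2=20  J3=8  J4=11  J5=14  J6=22  J7=25
Turnaround = completion − arrival: J1=4, J2=18, J3=4, J4=2, J5=4, J6=3, J7=6
Total turnaround = 4 + 18 + 4 + 2 + 4 + 3 + 6 = 41

41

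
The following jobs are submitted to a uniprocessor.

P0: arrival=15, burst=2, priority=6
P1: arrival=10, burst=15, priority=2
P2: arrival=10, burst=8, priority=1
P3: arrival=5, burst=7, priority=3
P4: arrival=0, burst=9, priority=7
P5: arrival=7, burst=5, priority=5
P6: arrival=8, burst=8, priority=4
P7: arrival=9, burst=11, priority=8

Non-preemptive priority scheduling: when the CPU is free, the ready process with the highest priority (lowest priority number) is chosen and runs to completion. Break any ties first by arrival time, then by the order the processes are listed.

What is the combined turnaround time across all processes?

Gantt: | P4 0-9 | P3 9-16 | P2 16-24 | P1 24-39 | P6 39-47 | P5 47-52 | P0 52-54 | P7 54-65 |
Completion: P0=54  P1=39  P2=24  P3=16  P4=9  P5=52  P6=47  P7=65
Turnaround (C−A): P0=39  P1=29  P2=14  P3=11  P4=9  P5=45  P6=39  P7=56
Turnaround = completion − arrival: P0=39, P1=29, P2=14, P3=11, P4=9, P5=45, P6=39, P7=56
Total turnaround = 39 + 29 + 14 + 11 + 9 + 45 + 39 + 56 = 242

242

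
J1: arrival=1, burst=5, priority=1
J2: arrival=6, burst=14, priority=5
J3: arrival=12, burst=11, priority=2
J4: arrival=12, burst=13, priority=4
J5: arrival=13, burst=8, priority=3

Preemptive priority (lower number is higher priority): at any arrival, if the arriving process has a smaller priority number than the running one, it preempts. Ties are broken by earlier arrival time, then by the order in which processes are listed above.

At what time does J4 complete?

Timeline: | idle 0-1 | J1 1-6 | J2 6-12 | J3 12-23 | J5 23-31 | J4 31-44 | J2 44-52 |
Completion: J1=6  J2=52  J3=23  J4=44  J5=31

44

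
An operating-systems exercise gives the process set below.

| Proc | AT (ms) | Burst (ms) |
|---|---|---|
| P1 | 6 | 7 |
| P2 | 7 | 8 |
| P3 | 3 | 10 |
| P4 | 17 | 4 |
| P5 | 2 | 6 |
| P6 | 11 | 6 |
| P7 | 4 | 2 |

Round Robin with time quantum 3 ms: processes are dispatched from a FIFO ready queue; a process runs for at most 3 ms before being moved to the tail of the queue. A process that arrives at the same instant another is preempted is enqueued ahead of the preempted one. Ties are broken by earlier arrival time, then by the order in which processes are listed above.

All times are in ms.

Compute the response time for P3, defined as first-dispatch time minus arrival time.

2

Timeline: | idle 0-2 | P5 2-5 | P3 5-8 | P7 8-10 | P5 10-13 | P1 13-16 | P2 16-19 | P3 19-22 | P6 22-25 | P1 25-28 | P4 28-31 | P2 31-34 | P3 34-37 | P6 37-40 | P1 40-41 | P4 41-42 | P2 42-44 | P3 44-45 |
Completion: P1=41  P2=44  P3=45  P4=42  P5=13  P6=40  P7=10
Turnaround (C−A): P1=35  P2=37  P3=42  P4=25  P5=11  P6=29  P7=6
Response(P3) = first start − arrival = 5 − 3 = 2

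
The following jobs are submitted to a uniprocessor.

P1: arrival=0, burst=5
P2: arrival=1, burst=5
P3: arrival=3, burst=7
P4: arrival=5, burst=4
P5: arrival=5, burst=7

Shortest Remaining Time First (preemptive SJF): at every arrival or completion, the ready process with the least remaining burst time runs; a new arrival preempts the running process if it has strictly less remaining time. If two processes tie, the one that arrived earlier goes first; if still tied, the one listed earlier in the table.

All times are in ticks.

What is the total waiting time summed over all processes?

35

Schedule: | P1 0-5 | P4 5-9 | P2 9-14 | P3 14-21 | P5 21-28 |
Completion: P1=5  P2=14  P3=21  P4=9  P5=28
Waiting = turnaround − burst: P1=0, P2=8, P3=11, P4=0, P5=16
Total waiting = 0 + 8 + 11 + 0 + 16 = 35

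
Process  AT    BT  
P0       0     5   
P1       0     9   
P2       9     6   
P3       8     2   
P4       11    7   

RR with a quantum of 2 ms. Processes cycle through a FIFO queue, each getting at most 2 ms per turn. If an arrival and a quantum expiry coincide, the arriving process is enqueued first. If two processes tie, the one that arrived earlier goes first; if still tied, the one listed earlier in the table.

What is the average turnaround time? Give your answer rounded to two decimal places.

Gantt: | P0 0-2 | P1 2-4 | P0 4-6 | P1 6-8 | P0 8-9 | P3 9-11 | P1 11-13 | P2 13-15 | P4 15-17 | P1 17-19 | P2 19-21 | P4 21-23 | P1 23-24 | P2 24-26 | P4 26-29 |
Completion: P0=9  P1=24  P2=26  P3=11  P4=29
Turnaround times: P0=9, P1=24, P2=17, P3=3, P4=18
Average turnaround = (9+24+17+3+18) / 5 = 71/5 = 14.20

14.20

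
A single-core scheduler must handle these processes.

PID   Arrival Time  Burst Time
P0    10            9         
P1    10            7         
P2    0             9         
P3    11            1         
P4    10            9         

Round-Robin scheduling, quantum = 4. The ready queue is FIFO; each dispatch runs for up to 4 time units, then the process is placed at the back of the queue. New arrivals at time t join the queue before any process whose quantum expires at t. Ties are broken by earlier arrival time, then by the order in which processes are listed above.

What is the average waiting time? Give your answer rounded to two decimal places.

Timeline: | P2 0-9 | idle 9-10 | P0 10-14 | P1 14-18 | P4 18-22 | P3 22-23 | P0 23-27 | P1 27-30 | P4 30-34 | P0 34-35 | P4 35-36 |
Completion: P0=35  P1=30  P2=9  P3=23  P4=36
Turnaround (C−A): P0=25  P1=20  P2=9  P3=12  P4=26
Waiting times: P0=16, P1=13, P2=0, P3=11, P4=17
Average waiting = (16+13+0+11+17) / 5 = 57/5 = 11.40

11.40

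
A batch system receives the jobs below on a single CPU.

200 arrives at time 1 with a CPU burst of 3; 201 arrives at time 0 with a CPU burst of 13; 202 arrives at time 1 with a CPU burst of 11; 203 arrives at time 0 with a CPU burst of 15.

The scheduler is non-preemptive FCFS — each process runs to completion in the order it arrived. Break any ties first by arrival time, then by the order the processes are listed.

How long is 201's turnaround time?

Schedule: | 201 0-13 | 203 13-28 | 200 28-31 | 202 31-42 |
Completion: 200=31  201=13  202=42  203=28
Turnaround (C−A): 200=30  201=13  202=41  203=28
Turnaround(201) = completion − arrival = 13 − 0 = 13

13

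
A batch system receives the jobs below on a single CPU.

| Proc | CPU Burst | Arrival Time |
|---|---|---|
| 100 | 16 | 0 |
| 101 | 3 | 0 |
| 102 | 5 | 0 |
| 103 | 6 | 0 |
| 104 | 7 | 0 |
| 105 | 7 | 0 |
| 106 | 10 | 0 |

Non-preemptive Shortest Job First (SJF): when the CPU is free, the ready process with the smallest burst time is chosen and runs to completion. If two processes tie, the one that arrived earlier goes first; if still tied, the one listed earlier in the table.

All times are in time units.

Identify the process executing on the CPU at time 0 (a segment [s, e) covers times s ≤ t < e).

101

Gantt: | 101 0-3 | 102 3-8 | 103 8-14 | 104 14-21 | 105 21-28 | 106 28-38 | 100 38-54 |
Completion: 100=54  101=3  102=8  103=14  104=21  105=28  106=38
Turnaround (C−A): 100=54  101=3  102=8  103=14  104=21  105=28  106=38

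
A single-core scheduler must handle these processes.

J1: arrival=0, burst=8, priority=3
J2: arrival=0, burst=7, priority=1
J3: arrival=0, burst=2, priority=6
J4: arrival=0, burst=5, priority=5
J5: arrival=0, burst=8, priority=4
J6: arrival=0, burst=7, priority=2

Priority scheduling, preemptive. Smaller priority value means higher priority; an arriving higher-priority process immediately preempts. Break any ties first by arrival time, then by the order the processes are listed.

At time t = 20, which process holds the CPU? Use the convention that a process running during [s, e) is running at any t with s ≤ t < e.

Schedule: | J2 0-7 | J6 7-14 | J1 14-22 | J5 22-30 | J4 30-35 | J3 35-37 |
Completion: J1=22  J2=7  J3=37  J4=35  J5=30  J6=14

J1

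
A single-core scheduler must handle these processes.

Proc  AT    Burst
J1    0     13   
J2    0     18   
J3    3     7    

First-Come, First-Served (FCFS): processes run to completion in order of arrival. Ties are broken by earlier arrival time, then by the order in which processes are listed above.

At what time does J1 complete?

13

Gantt: | J1 0-13 | J2 13-31 | J3 31-38 |
Completion: J1=13  J2=31  J3=38
Turnaround (C−A): J1=13  J2=31  J3=35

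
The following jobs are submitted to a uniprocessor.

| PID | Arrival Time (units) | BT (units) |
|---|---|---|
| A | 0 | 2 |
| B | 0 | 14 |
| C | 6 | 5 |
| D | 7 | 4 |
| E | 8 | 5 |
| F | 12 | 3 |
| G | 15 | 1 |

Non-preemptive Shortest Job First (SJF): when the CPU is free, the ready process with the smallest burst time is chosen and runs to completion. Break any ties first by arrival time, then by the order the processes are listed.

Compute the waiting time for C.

Gantt: | A 0-2 | B 2-16 | G 16-17 | F 17-20 | D 20-24 | C 24-29 | E 29-34 |
Completion: A=2  B=16  C=29  D=24  E=34  F=20  G=17
Waiting(C) = turnaround − burst = 23 − 5 = 18

18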